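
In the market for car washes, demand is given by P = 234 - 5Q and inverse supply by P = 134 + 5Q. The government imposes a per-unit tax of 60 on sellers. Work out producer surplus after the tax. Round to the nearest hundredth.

40.00

Without the tax, 234 - 5Q = 134 + 5Q so Q* = 10 and P* = 184.
With the tax, sellers need 60 more per unit: 234 - 5Q = 134 + 5Q + 60, so Q_t = 4. Buyers pay P_b = 214; sellers receive P_s = P_b - 60 = 154.
PS = (1/2)(Q_t)(P_s - 134) = (1/2)(4)(20) = 40.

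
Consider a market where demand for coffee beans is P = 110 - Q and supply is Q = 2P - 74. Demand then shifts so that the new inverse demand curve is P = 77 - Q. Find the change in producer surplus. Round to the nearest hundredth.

-414.33

Rewriting supply in inverse form: P = 37 + 0.5Q.
Initial equilibrium: Q_0 = 48.6667, P_0 = 61.3333; CS_0 = (1/2)(48.6667)(48.6667) = 1184.2222, PS_0 = (1/2)(48.6667)(24.3333) = 592.1111.
New equilibrium: 77 - Q = 37 + 0.5Q gives Q_1 = 26.6667, P_1 = 50.3333; CS_1 = 355.5556, PS_1 = 177.7778.
Change in producer surplus = 177.7778 - 592.1111 = -414.3333.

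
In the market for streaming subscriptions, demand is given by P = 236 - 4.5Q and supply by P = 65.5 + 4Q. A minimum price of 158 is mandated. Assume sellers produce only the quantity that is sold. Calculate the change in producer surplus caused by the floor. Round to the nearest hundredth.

197.73

Free-market equilibrium: 236 - 4.5Q = 65.5 + 4Q gives Q* = 20.0588, P* = 145.7353.
At P = 158, buyers demand (236 - 158)/4.5 = 17.3333 while sellers would supply more, so the quantity traded is 17.3333 at price 158.
PS goes from (1/2)(20.0588)(80.2353) = 804.7128 to 1002.4444 (computed as (158 - 65.5)(17.3333) - (1/2)(4)(17.3333)^2), a change of 197.7316.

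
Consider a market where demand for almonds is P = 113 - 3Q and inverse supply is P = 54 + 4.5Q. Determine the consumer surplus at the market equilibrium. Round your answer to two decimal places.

92.83

Set 113 - 3Q = 54 + 4.5Q, which gives 59 = 7.5Q, so Q* = 7.8667 and P* = 113 - 3(7.8667) = 89.4.
Consumer surplus is the triangle under demand above P*: (1/2)(7.8667)(113 - 89.4) = (1/2)(7.8667)(23.6) = 92.8267.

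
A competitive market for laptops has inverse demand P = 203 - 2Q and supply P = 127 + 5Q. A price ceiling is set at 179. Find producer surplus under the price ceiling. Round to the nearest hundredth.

Free-market equilibrium: 203 - 2Q = 127 + 5Q gives Q* = 10.8571, P* = 181.2857.
At the ceiling price 179, quantity supplied is (179 - 127)/5 = 10.4; supply is the short side, so Q = 10.4 trades at P = 179.
PS is the triangle above supply below 179: (1/2)(10.4)(179 - 127) = 270.4.

270.40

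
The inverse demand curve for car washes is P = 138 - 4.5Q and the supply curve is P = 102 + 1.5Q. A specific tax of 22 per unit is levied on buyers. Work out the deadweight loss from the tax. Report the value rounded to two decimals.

40.33

Without the tax, 138 - 4.5Q = 102 + 1.5Q so Q* = 6 and P* = 111.
With the tax, buyers' net willingness to pay falls by 22: (138 - 22) - 4.5Q = 102 + 1.5Q, so Q_t = 2.3333. Buyers pay P_b = 127.5; sellers receive P_s = P_b - 22 = 105.5.
The welfare triangle lost has base Q* - Q_t = 3.6667 and height t = 22, so DWL = (1/2)(3.6667)(22) = 40.3333.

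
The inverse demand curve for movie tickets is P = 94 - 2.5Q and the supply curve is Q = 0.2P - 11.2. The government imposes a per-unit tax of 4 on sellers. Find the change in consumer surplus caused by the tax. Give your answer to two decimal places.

-6.40

Rewriting supply in inverse form: P = 56 + 5Q.
Pre-tax equilibrium: 94 - 2.5Q = 56 + 5Q gives Q* = 5.0667, P* = 81.3333.
With the tax, sellers need 4 more per unit: 94 - 2.5Q = 56 + 5Q + 4, so Q_t = 4.5333. Buyers pay P_b = 82.6667; sellers receive P_s = P_b - 4 = 78.6667.
Consumers lose the trapezoid between P* and P_b out to Q_t plus the triangle from Q_t to Q*: change in CS = 25.6889 - 32.0889 = -6.4.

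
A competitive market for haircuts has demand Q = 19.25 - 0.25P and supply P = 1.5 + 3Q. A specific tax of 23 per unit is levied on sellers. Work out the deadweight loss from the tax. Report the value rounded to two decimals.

Rewriting demand in inverse form: P = 77 - 4Q.
Without the tax, 77 - 4Q = 1.5 + 3Q so Q* = 10.7857 and P* = 33.8571.
A tax on sellers shifts supply up by 23: 77 - 4Q = 1.5 + 3Q + 23, so Q_t = 7.5. Buyers pay P_b = 47; sellers receive P_s = P_b - 23 = 24.
The welfare triangle lost has base Q* - Q_t = 3.2857 and height t = 23, so DWL = (1/2)(3.2857)(23) = 37.7857.

37.79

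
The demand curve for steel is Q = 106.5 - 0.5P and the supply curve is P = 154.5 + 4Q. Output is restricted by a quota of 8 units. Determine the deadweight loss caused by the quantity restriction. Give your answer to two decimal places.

Rewriting demand in inverse form: P = 213 - 2Q.
Without the quota, 213 - 2Q = 154.5 + 4Q gives Q* = 9.75.
At Q = 8 the demand price is 213 - 2(8) = 197 and the supply price is 154.5 + 4(8) = 186.5.
Deadweight loss is the triangle between the curves from 8 to 9.75: (1/2)(197 - 186.5)(9.75 - 8) = 9.1875.

9.19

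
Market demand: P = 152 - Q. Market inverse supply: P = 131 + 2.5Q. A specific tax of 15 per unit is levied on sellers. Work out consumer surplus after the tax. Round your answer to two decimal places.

1.47

Without the tax, 152 - Q = 131 + 2.5Q so Q* = 6 and P* = 146.
With the tax, sellers need 15 more per unit: 152 - Q = 131 + 2.5Q + 15, so Q_t = 1.7143. Buyers pay P_b = 150.2857; sellers receive P_s = P_b - 15 = 135.2857.
Consumer surplus is the triangle under demand above P_b: (1/2)(1.7143)(152 - 150.2857) = 1.4694.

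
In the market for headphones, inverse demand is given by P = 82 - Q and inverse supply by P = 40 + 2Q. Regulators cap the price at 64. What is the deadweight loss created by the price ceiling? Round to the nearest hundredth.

Free-market equilibrium: 82 - Q = 40 + 2Q gives Q* = 14, P* = 68.
At P = 64, sellers supply (64 - 40)/2 = 12 while buyers want more, so the quantity traded is 12 at price 64.
The lost-trades triangle has base Q* - 12 = 2 and height equal to the gap between the curves at Q = 12, which is 70 - 64 = 6. DWL = (1/2)(2)(6) = 6.

6.00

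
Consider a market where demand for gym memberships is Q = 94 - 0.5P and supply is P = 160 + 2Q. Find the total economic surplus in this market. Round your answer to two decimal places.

98.00

Rewriting demand in inverse form: P = 188 - 2Q.
Equilibrium: 188 - 2Q = 160 + 2Q, so Q* = 7 and P* = 174.
CS = (1/2)(7)(14) = 49 and PS = (1/2)(7)(14) = 49, so total surplus = 98.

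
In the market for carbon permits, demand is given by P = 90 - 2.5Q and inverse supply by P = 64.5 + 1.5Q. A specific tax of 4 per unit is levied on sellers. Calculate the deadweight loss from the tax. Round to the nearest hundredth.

Without the tax, 90 - 2.5Q = 64.5 + 1.5Q so Q* = 6.375 and P* = 74.0625.
With the tax, sellers need 4 more per unit: 90 - 2.5Q = 64.5 + 1.5Q + 4, so Q_t = 5.375. Buyers pay P_b = 76.5625; sellers receive P_s = P_b - 4 = 72.5625.
Deadweight loss is the triangle between the curves from Q_t to Q*: (1/2)(6.375 - 5.375)(4) = 2.

2.00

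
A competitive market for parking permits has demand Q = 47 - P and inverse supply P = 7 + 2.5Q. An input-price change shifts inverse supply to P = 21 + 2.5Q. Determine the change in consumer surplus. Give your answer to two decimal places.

-37.71

Rewriting demand in inverse form: P = 47 - Q.
Initial equilibrium: Q_0 = 11.4286, P_0 = 35.5714; CS_0 = (1/2)(11.4286)(11.4286) = 65.3061, PS_0 = (1/2)(11.4286)(28.5714) = 163.2653.
New equilibrium: 47 - Q = 21 + 2.5Q gives Q_1 = 7.4286, P_1 = 39.5714; CS_1 = 27.5918, PS_1 = 68.9796.
Change in consumer surplus = 27.5918 - 65.3061 = -37.7143.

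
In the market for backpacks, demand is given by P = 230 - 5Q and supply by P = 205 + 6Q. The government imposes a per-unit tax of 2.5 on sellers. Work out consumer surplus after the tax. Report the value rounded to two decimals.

10.46

Pre-tax equilibrium: 230 - 5Q = 205 + 6Q gives Q* = 2.2727, P* = 218.6364.
With the tax, sellers need 2.5 more per unit: 230 - 5Q = 205 + 6Q + 2.5, so Q_t = 2.0455. Buyers pay P_b = 219.7727; sellers receive P_s = P_b - 2.5 = 217.2727.
Consumer surplus is the triangle under demand above P_b: (1/2)(2.0455)(230 - 219.7727) = 10.4597.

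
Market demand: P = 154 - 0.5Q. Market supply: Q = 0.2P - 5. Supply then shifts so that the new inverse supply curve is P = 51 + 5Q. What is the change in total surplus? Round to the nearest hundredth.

Rewriting supply in inverse form: P = 25 + 5Q.
Initial equilibrium: Q_0 = 23.4545, P_0 = 142.2727; CS_0 = (1/2)(23.4545)(11.7273) = 137.5289, PS_0 = (1/2)(23.4545)(117.2727) = 1375.2893.
New equilibrium: 154 - 0.5Q = 51 + 5Q gives Q_1 = 18.7273, P_1 = 144.6364; CS_1 = 87.6777, PS_1 = 876.7769.
Change in total surplus = (87.6777 + 876.7769) - (137.5289 + 1375.2893) = -548.3636.

-548.36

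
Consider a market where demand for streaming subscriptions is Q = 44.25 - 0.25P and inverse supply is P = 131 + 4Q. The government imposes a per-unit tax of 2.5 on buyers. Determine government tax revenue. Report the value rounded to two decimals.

Rewriting demand in inverse form: P = 177 - 4Q.
Without the tax, 177 - 4Q = 131 + 4Q so Q* = 5.75 and P* = 154.
With the tax, buyers' net willingness to pay falls by 2.5: (177 - 2.5) - 4Q = 131 + 4Q, so Q_t = 5.4375. Buyers pay P_b = 155.25; sellers receive P_s = P_b - 2.5 = 152.75.
Tax revenue = t x Q_t = 2.5 x 5.4375 = 13.5938.

13.59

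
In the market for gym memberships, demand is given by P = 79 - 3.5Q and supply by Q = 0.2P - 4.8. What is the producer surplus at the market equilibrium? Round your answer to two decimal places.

104.67

Rewriting supply in inverse form: P = 24 + 5Q.
Equilibrium: 79 - 3.5Q = 24 + 5Q, so Q* = 6.4706 and P* = 56.3529.
Producer surplus is the triangle above supply below P*: (1/2)(6.4706)(56.3529 - 24) = (1/2)(6.4706)(32.3529) = 104.6713.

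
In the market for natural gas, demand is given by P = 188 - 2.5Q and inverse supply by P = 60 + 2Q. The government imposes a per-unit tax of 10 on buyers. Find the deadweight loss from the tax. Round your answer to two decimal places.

Pre-tax equilibrium: 188 - 2.5Q = 60 + 2Q gives Q* = 28.4444, P* = 116.8889.
With the tax, buyers' net willingness to pay falls by 10: (188 - 10) - 2.5Q = 60 + 2Q, so Q_t = 26.2222. Buyers pay P_b = 122.4444; sellers receive P_s = P_b - 10 = 112.4444.
The welfare triangle lost has base Q* - Q_t = 2.2222 and height t = 10, so DWL = (1/2)(2.2222)(10) = 11.1111.

11.11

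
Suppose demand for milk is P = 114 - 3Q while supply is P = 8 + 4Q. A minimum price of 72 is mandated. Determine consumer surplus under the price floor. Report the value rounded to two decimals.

Without the control, 114 - 3Q = 8 + 4Q so Q* = 15.1429 and P* = 68.5714.
At the floor price 72, quantity demanded is (114 - 72)/3 = 14; demand is the short side, so Q = 14 trades at P = 72.
CS is the triangle under demand above 72: (1/2)(14)(114 - 72) = 294.

294.00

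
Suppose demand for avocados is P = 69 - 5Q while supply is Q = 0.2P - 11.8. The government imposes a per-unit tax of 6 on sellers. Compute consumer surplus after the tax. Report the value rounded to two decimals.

Rewriting supply in inverse form: P = 59 + 5Q.
Pre-tax equilibrium: 69 - 5Q = 59 + 5Q gives Q* = 1, P* = 64.
A tax on sellers shifts supply up by 6: 69 - 5Q = 59 + 5Q + 6, so Q_t = 0.4. Buyers pay P_b = 67; sellers receive P_s = P_b - 6 = 61.
CS = (1/2)(Q_t)(69 - P_b) = (1/2)(0.4)(2) = 0.4.

0.40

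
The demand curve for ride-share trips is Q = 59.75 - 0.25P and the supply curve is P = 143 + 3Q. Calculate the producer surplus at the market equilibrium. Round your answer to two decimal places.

282.12

Rewriting demand in inverse form: P = 239 - 4Q.
Setting demand equal to supply, 96 = 7Q, so Q* = 13.7143 and P* = 184.1429.
PS is the area between P* and the supply curve from 0 to Q*: (1/2)(13.7143)(41.1429) = 282.1224.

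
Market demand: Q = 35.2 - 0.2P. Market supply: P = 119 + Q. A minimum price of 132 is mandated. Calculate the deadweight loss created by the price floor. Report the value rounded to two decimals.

1.47

Rewriting demand in inverse form: P = 176 - 5Q.
Free-market equilibrium: 176 - 5Q = 119 + Q gives Q* = 9.5, P* = 128.5.
At the floor price 132, quantity demanded is (176 - 132)/5 = 8.8; demand is the short side, so Q = 8.8 trades at P = 132.
At Q = 8.8 the demand price is 132 and the supply price is 127.8. Deadweight loss is the triangle between the curves from 8.8 to 9.5: (1/2)(132 - 127.8)(9.5 - 8.8) = 1.47.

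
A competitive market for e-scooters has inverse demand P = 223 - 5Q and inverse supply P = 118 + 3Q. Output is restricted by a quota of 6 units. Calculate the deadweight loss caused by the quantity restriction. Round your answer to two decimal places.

203.06

Unrestricted equilibrium: Q* = (223 - 118)/(5 + 3) = 13.125.
At Q = 6 the demand price is 223 - 5(6) = 193 and the supply price is 118 + 3(6) = 136.
Deadweight loss is the triangle between the curves from 6 to 13.125: (1/2)(193 - 136)(13.125 - 6) = 203.0625.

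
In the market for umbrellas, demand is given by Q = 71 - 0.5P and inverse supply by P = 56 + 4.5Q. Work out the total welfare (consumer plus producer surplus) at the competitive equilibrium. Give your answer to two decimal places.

568.92

Rewriting demand in inverse form: P = 142 - 2Q.
Set 142 - 2Q = 56 + 4.5Q, which gives 86 = 6.5Q, so Q* = 13.2308 and P* = 142 - 2(13.2308) = 115.5385.
Total surplus is the full triangle between the curves from 0 to Q*: (1/2)(13.2308)(142 - 56) = 568.9231.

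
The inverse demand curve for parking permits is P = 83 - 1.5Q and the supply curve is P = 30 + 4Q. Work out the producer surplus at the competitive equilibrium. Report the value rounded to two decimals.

Set 83 - 1.5Q = 30 + 4Q, which gives 53 = 5.5Q, so Q* = 9.6364 and P* = 83 - 1.5(9.6364) = 68.5455.
PS is the area between P* and the supply curve from 0 to Q*: (1/2)(9.6364)(38.5455) = 185.719.

185.72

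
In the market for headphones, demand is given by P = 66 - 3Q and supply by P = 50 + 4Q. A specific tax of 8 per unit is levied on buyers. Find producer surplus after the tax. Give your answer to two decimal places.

Without the tax, 66 - 3Q = 50 + 4Q so Q* = 2.2857 and P* = 59.1429.
A tax on buyers shifts demand down by 8: (66 - 8) - 3Q = 50 + 4Q, so Q_t = 1.1429. Buyers pay P_b = 62.5714; sellers receive P_s = P_b - 8 = 54.5714.
PS = (1/2)(Q_t)(P_s - 50) = (1/2)(1.1429)(4.5714) = 2.6122.

2.61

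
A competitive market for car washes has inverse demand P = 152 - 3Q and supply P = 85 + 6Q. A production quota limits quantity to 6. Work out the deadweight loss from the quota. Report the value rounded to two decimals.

Unrestricted equilibrium: Q* = (152 - 85)/(3 + 6) = 7.4444.
At Q = 6 the demand price is 152 - 3(6) = 134 and the supply price is 85 + 6(6) = 121.
DWL = (1/2)(gap between curves at 6) x (Q* - 6) = (1/2)(13)(1.4444) = 9.3889.

9.39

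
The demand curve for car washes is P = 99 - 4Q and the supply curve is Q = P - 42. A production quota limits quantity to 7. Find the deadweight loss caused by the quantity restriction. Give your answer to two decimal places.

48.40

Rewriting supply in inverse form: P = 42 + Q.
Unrestricted equilibrium: Q* = (99 - 42)/(4 + 1) = 11.4.
At Q = 7 the demand price is 99 - 4(7) = 71 and the supply price is 42 + (7) = 49.
Deadweight loss is the triangle between the curves from 7 to 11.4: (1/2)(71 - 49)(11.4 - 7) = 48.4.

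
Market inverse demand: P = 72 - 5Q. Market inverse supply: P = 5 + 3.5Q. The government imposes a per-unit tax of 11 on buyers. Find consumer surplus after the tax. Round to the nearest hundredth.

Pre-tax equilibrium: 72 - 5Q = 5 + 3.5Q gives Q* = 7.8824, P* = 32.5882.
A tax on buyers shifts demand down by 11: (72 - 11) - 5Q = 5 + 3.5Q, so Q_t = 6.5882. Buyers pay P_b = 39.0588; sellers receive P_s = P_b - 11 = 28.0588.
Consumer surplus is the triangle under demand above P_b: (1/2)(6.5882)(72 - 39.0588) = 108.5121.

108.51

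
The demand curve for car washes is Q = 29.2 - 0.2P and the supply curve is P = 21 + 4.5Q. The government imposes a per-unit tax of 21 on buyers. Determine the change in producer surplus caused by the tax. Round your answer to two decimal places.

Rewriting demand in inverse form: P = 146 - 5Q.
Without the tax, 146 - 5Q = 21 + 4.5Q so Q* = 13.1579 and P* = 80.2105.
With the tax, buyers' net willingness to pay falls by 21: (146 - 21) - 5Q = 21 + 4.5Q, so Q_t = 10.9474. Buyers pay P_b = 91.2632; sellers receive P_s = P_b - 21 = 70.2632.
Producers lose the trapezoid between P_s and P* out to Q_t plus the triangle from Q_t to Q*: change in PS = 269.651 - 389.5429 = -119.892.

-119.89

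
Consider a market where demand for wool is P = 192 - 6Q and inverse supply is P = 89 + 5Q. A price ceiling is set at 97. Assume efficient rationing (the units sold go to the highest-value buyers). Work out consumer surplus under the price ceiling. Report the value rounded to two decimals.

Free-market equilibrium: 192 - 6Q = 89 + 5Q gives Q* = 9.3636, P* = 135.8182.
At P = 97, sellers supply (97 - 89)/5 = 1.6 while buyers want more, so the quantity traded is 1.6 at price 97.
The demand price at Q = 1.6 is 182.4. CS is the trapezoid between demand and 97 over [0, 1.6]: (1/2)[(192 - 97) + (182.4 - 97)](1.6) = 144.32.

144.32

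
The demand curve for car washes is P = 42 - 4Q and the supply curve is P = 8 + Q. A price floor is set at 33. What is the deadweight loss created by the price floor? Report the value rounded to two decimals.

Without the control, 42 - 4Q = 8 + Q so Q* = 6.8 and P* = 14.8.
At the floor price 33, quantity demanded is (42 - 33)/4 = 2.25; demand is the short side, so Q = 2.25 trades at P = 33.
The lost-trades triangle has base Q* - 2.25 = 4.55 and height equal to the gap between the curves at Q = 2.25, which is 33 - 10.25 = 22.75. DWL = (1/2)(4.55)(22.75) = 51.7563.

51.76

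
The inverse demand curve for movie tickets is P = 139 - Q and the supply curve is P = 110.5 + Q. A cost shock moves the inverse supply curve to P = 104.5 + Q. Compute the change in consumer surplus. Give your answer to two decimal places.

Initial equilibrium: Q_0 = 14.25, P_0 = 124.75; CS_0 = (1/2)(14.25)(14.25) = 101.5312, PS_0 = (1/2)(14.25)(14.25) = 101.5312.
New equilibrium: 139 - Q = 104.5 + Q gives Q_1 = 17.25, P_1 = 121.75; CS_1 = 148.7812, PS_1 = 148.7812.
Change in consumer surplus = 148.7812 - 101.5312 = 47.25.

47.25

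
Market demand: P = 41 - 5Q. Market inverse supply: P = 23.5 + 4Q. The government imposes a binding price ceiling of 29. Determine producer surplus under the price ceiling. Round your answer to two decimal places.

Without the control, 41 - 5Q = 23.5 + 4Q so Q* = 1.9444 and P* = 31.2778.
At the ceiling price 29, quantity supplied is (29 - 23.5)/4 = 1.375; supply is the short side, so Q = 1.375 trades at P = 29.
PS is the triangle above supply below 29: (1/2)(1.375)(29 - 23.5) = 3.7812.

3.78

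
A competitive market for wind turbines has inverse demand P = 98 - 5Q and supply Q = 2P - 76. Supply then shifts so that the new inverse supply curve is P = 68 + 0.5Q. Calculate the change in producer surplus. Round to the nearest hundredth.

-22.31

Rewriting supply in inverse form: P = 38 + 0.5Q.
Initial equilibrium: Q_0 = 10.9091, P_0 = 43.4545; CS_0 = (1/2)(10.9091)(54.5455) = 297.5207, PS_0 = (1/2)(10.9091)(5.4545) = 29.7521.
New equilibrium: 98 - 5Q = 68 + 0.5Q gives Q_1 = 5.4545, P_1 = 70.7273; CS_1 = 74.3802, PS_1 = 7.438.
Change in producer surplus = 7.438 - 29.7521 = -22.314.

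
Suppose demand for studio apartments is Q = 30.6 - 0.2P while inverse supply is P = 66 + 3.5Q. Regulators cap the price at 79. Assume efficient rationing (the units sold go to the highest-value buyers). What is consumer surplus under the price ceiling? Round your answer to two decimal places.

Rewriting demand in inverse form: P = 153 - 5Q.
Free-market equilibrium: 153 - 5Q = 66 + 3.5Q gives Q* = 10.2353, P* = 101.8235.
At P = 79, sellers supply (79 - 66)/3.5 = 3.7143 while buyers want more, so the quantity traded is 3.7143 at price 79.
The demand price at Q = 3.7143 is 134.4286. CS is the trapezoid between demand and 79 over [0, 3.7143]: (1/2)[(153 - 79) + (134.4286 - 79)](3.7143) = 240.3673.

240.37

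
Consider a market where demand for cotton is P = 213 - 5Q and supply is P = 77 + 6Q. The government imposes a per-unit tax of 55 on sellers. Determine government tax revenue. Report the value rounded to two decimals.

Pre-tax equilibrium: 213 - 5Q = 77 + 6Q gives Q* = 12.3636, P* = 151.1818.
With the tax, sellers need 55 more per unit: 213 - 5Q = 77 + 6Q + 55, so Q_t = 7.3636. Buyers pay P_b = 176.1818; sellers receive P_s = P_b - 55 = 121.1818.
Tax revenue = t x Q_t = 55 x 7.3636 = 405.

405.00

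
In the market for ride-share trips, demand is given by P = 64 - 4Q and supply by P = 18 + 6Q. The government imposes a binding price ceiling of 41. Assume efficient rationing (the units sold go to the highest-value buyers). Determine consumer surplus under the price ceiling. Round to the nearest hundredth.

58.78

Without the control, 64 - 4Q = 18 + 6Q so Q* = 4.6 and P* = 45.6.
At P = 41, sellers supply (41 - 18)/6 = 3.8333 while buyers want more, so the quantity traded is 3.8333 at price 41.
The demand price at Q = 3.8333 is 48.6667. CS is the trapezoid between demand and 41 over [0, 3.8333]: (1/2)[(64 - 41) + (48.6667 - 41)](3.8333) = 58.7778.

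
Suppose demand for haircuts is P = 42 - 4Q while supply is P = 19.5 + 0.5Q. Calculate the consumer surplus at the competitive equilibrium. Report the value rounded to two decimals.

Setting demand equal to supply, 22.5 = 4.5Q, so Q* = 5 and P* = 22.
Consumer surplus is the triangle under demand above P*: (1/2)(5)(42 - 22) = (1/2)(5)(20) = 50.

50.00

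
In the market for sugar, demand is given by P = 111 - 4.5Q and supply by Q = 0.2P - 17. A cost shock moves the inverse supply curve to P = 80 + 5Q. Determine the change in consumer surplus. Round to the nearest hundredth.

Rewriting supply in inverse form: P = 85 + 5Q.
Initial equilibrium: Q_0 = 2.7368, P_0 = 98.6842; CS_0 = (1/2)(2.7368)(12.3158) = 16.8532, PS_0 = (1/2)(2.7368)(13.6842) = 18.7258.
New equilibrium: 111 - 4.5Q = 80 + 5Q gives Q_1 = 3.2632, P_1 = 96.3158; CS_1 = 23.9584, PS_1 = 26.6205.
Change in consumer surplus = 23.9584 - 16.8532 = 7.1053.

7.11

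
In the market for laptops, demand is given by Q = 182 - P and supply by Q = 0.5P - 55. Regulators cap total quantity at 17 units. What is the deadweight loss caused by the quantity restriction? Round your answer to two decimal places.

73.50

Rewriting demand in inverse form: P = 182 - Q.
Rewriting supply in inverse form: P = 110 + 2Q.
Unrestricted equilibrium: Q* = (182 - 110)/(1 + 2) = 24.
At Q = 17 the demand price is 182 - (17) = 165 and the supply price is 110 + 2(17) = 144.
DWL = (1/2)(gap between curves at 17) x (Q* - 17) = (1/2)(21)(7) = 73.5.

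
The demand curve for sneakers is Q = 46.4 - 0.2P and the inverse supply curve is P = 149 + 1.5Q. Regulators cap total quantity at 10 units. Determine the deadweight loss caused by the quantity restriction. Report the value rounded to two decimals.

Rewriting demand in inverse form: P = 232 - 5Q.
Without the quota, 232 - 5Q = 149 + 1.5Q gives Q* = 12.7692.
At Q = 10 the demand price is 232 - 5(10) = 182 and the supply price is 149 + 1.5(10) = 164.
Deadweight loss is the triangle between the curves from 10 to 12.7692: (1/2)(182 - 164)(12.7692 - 10) = 24.9231.

24.92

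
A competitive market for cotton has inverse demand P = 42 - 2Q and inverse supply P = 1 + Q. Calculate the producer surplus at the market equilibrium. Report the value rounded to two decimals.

93.39

Equilibrium: 42 - 2Q = 1 + Q, so Q* = 13.6667 and P* = 14.6667.
The supply curve's price intercept is 1, so PS = (1/2)(Q*)(P* - 1) = (1/2)(13.6667)(13.6667) = 93.3889.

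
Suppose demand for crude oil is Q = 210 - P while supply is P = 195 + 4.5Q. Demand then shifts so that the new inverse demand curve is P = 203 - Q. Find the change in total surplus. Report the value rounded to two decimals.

-14.64

Rewriting demand in inverse form: P = 210 - Q.
Initial equilibrium: Q_0 = 2.7273, P_0 = 207.2727; CS_0 = (1/2)(2.7273)(2.7273) = 3.719, PS_0 = (1/2)(2.7273)(12.2727) = 16.7355.
New equilibrium: 203 - Q = 195 + 4.5Q gives Q_1 = 1.4545, P_1 = 201.5455; CS_1 = 1.0579, PS_1 = 4.7603.
Change in total surplus = (1.0579 + 4.7603) - (3.719 + 16.7355) = -14.6364.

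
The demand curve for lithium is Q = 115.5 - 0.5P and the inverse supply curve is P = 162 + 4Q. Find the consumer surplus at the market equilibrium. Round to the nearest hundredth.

132.25

Rewriting demand in inverse form: P = 231 - 2Q.
Set 231 - 2Q = 162 + 4Q, which gives 69 = 6Q, so Q* = 11.5 and P* = 231 - 2(11.5) = 208.
CS is the area between the demand curve and P* from 0 to Q*: (1/2)(11.5)(23) = 132.25.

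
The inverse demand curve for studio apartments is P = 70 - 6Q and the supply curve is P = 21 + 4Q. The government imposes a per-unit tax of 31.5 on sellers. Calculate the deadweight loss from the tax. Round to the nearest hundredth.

49.61

Pre-tax equilibrium: 70 - 6Q = 21 + 4Q gives Q* = 4.9, P* = 40.6.
With the tax, sellers need 31.5 more per unit: 70 - 6Q = 21 + 4Q + 31.5, so Q_t = 1.75. Buyers pay P_b = 59.5; sellers receive P_s = P_b - 31.5 = 28.
Deadweight loss is the triangle between the curves from Q_t to Q*: (1/2)(4.9 - 1.75)(31.5) = 49.6125.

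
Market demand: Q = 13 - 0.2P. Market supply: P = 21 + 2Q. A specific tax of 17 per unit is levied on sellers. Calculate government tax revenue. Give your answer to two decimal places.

Rewriting demand in inverse form: P = 65 - 5Q.
Pre-tax equilibrium: 65 - 5Q = 21 + 2Q gives Q* = 6.2857, P* = 33.5714.
With the tax, sellers need 17 more per unit: 65 - 5Q = 21 + 2Q + 17, so Q_t = 3.8571. Buyers pay P_b = 45.7143; sellers receive P_s = P_b - 17 = 28.7143.
Revenue is the tax times quantity traded: 17 x 3.8571 = 65.5714.

65.57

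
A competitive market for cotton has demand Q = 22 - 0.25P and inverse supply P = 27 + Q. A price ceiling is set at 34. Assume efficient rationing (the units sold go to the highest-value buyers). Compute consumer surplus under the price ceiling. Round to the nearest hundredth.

Rewriting demand in inverse form: P = 88 - 4Q.
Without the control, 88 - 4Q = 27 + Q so Q* = 12.2 and P* = 39.2.
At the ceiling price 34, quantity supplied is (34 - 27)/1 = 7; supply is the short side, so Q = 7 trades at P = 34.
The demand price at Q = 7 is 60. CS is the trapezoid between demand and 34 over [0, 7]: (1/2)[(88 - 34) + (60 - 34)](7) = 280.

280.00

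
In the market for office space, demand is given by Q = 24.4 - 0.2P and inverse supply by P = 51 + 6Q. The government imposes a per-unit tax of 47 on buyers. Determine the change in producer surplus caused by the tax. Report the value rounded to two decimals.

Rewriting demand in inverse form: P = 122 - 5Q.
Pre-tax equilibrium: 122 - 5Q = 51 + 6Q gives Q* = 6.4545, P* = 89.7273.
A tax on buyers shifts demand down by 47: (122 - 47) - 5Q = 51 + 6Q, so Q_t = 2.1818. Buyers pay P_b = 111.0909; sellers receive P_s = P_b - 47 = 64.0909.
Producers lose the trapezoid between P_s and P* out to Q_t plus the triangle from Q_t to Q*: change in PS = 14.281 - 124.9835 = -110.7025.

-110.70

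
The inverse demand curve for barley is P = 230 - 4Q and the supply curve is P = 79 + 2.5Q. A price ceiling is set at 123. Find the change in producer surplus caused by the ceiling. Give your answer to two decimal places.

Without the control, 230 - 4Q = 79 + 2.5Q so Q* = 23.2308 and P* = 137.0769.
At P = 123, sellers supply (123 - 79)/2.5 = 17.6 while buyers want more, so the quantity traded is 17.6 at price 123.
PS goes from (1/2)(23.2308)(58.0769) = 674.5858 to 387.2 (computed as (123 - 79)(17.6) - (1/2)(2.5)(17.6)^2), a change of -287.3858.

-287.39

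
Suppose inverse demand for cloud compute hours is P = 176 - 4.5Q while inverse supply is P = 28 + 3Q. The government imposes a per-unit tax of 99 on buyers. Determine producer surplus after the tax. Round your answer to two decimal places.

Without the tax, 176 - 4.5Q = 28 + 3Q so Q* = 19.7333 and P* = 87.2.
A tax on buyers shifts demand down by 99: (176 - 99) - 4.5Q = 28 + 3Q, so Q_t = 6.5333. Buyers pay P_b = 146.6; sellers receive P_s = P_b - 99 = 47.6.
Producer surplus is the triangle above supply below P_s: (1/2)(6.5333)(47.6 - 28) = 64.0267.

64.03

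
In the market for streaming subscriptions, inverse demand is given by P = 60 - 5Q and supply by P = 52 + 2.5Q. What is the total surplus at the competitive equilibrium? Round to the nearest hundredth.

Equilibrium: 60 - 5Q = 52 + 2.5Q, so Q* = 1.0667 and P* = 54.6667.
CS = (1/2)(1.0667)(5.3333) = 2.8444 and PS = (1/2)(1.0667)(2.6667) = 1.4222, so total surplus = 4.2667.

4.27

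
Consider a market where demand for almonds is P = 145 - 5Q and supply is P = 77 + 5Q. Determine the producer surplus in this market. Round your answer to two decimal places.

115.60

Set 145 - 5Q = 77 + 5Q, which gives 68 = 10Q, so Q* = 6.8 and P* = 145 - 5(6.8) = 111.
PS is the area between P* and the supply curve from 0 to Q*: (1/2)(6.8)(34) = 115.6.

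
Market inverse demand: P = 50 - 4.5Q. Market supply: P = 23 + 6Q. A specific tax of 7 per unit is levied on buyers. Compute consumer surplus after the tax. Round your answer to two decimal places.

Pre-tax equilibrium: 50 - 4.5Q = 23 + 6Q gives Q* = 2.5714, P* = 38.4286.
A tax on buyers shifts demand down by 7: (50 - 7) - 4.5Q = 23 + 6Q, so Q_t = 1.9048. Buyers pay P_b = 41.4286; sellers receive P_s = P_b - 7 = 34.4286.
Consumer surplus is the triangle under demand above P_b: (1/2)(1.9048)(50 - 41.4286) = 8.1633.

8.16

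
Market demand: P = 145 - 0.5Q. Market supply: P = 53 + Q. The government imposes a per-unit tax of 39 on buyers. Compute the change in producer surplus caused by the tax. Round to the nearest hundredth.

Pre-tax equilibrium: 145 - 0.5Q = 53 + Q gives Q* = 61.3333, P* = 114.3333.
A tax on buyers shifts demand down by 39: (145 - 39) - 0.5Q = 53 + Q, so Q_t = 35.3333. Buyers pay P_b = 127.3333; sellers receive P_s = P_b - 39 = 88.3333.
PS falls from (1/2)(61.3333)(61.3333) = 1880.8889 to (1/2)(35.3333)(35.3333) = 624.2222, a change of -1256.6667.

-1256.67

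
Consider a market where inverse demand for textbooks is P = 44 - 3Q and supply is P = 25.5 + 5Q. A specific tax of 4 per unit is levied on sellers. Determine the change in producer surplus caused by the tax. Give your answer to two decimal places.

Pre-tax equilibrium: 44 - 3Q = 25.5 + 5Q gives Q* = 2.3125, P* = 37.0625.
A tax on sellers shifts supply up by 4: 44 - 3Q = 25.5 + 5Q + 4, so Q_t = 1.8125. Buyers pay P_b = 38.5625; sellers receive P_s = P_b - 4 = 34.5625.
PS falls from (1/2)(2.3125)(11.5625) = 13.3691 to (1/2)(1.8125)(9.0625) = 8.2129, a change of -5.1562.

-5.16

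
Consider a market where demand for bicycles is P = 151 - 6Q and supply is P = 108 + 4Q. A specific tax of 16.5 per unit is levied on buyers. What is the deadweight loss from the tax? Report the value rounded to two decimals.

Without the tax, 151 - 6Q = 108 + 4Q so Q* = 4.3 and P* = 125.2.
With the tax, buyers' net willingness to pay falls by 16.5: (151 - 16.5) - 6Q = 108 + 4Q, so Q_t = 2.65. Buyers pay P_b = 135.1; sellers receive P_s = P_b - 16.5 = 118.6.
The welfare triangle lost has base Q* - Q_t = 1.65 and height t = 16.5, so DWL = (1/2)(1.65)(16.5) = 13.6125.

13.61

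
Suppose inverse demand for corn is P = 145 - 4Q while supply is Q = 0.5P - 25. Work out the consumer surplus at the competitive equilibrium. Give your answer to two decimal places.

501.39

Rewriting supply in inverse form: P = 50 + 2Q.
Setting demand equal to supply, 95 = 6Q, so Q* = 15.8333 and P* = 81.6667.
CS is the area between the demand curve and P* from 0 to Q*: (1/2)(15.8333)(63.3333) = 501.3889.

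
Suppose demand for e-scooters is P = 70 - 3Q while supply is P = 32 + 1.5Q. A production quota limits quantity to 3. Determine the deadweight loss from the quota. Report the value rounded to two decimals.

66.69

Without the quota, 70 - 3Q = 32 + 1.5Q gives Q* = 8.4444.
At Q = 3 the demand price is 70 - 3(3) = 61 and the supply price is 32 + 1.5(3) = 36.5.
DWL = (1/2)(gap between curves at 3) x (Q* - 3) = (1/2)(24.5)(5.4444) = 66.6944.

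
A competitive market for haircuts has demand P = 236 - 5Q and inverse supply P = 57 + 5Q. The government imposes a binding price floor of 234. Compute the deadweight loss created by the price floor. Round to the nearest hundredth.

1531.25

Without the control, 236 - 5Q = 57 + 5Q so Q* = 17.9 and P* = 146.5.
At the floor price 234, quantity demanded is (236 - 234)/5 = 0.4; demand is the short side, so Q = 0.4 trades at P = 234.
The lost-trades triangle has base Q* - 0.4 = 17.5 and height equal to the gap between the curves at Q = 0.4, which is 234 - 59 = 175. DWL = (1/2)(17.5)(175) = 1531.25.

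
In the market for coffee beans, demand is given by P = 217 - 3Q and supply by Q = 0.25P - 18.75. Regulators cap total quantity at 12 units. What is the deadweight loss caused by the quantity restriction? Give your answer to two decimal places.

240.29

Rewriting supply in inverse form: P = 75 + 4Q.
Unrestricted equilibrium: Q* = (217 - 75)/(3 + 4) = 20.2857.
At Q = 12 the demand price is 217 - 3(12) = 181 and the supply price is 75 + 4(12) = 123.
Deadweight loss is the triangle between the curves from 12 to 20.2857: (1/2)(181 - 123)(20.2857 - 12) = 240.2857.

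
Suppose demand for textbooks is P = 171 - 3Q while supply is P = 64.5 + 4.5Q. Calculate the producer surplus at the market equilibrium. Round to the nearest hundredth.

Equilibrium: 171 - 3Q = 64.5 + 4.5Q, so Q* = 14.2 and P* = 128.4.
Producer surplus is the triangle above supply below P*: (1/2)(14.2)(128.4 - 64.5) = (1/2)(14.2)(63.9) = 453.69.

453.69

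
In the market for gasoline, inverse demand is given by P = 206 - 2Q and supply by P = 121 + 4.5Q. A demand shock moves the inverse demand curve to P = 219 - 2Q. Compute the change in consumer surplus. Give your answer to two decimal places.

Initial equilibrium: Q_0 = 13.0769, P_0 = 179.8462; CS_0 = (1/2)(13.0769)(26.1538) = 171.0059, PS_0 = (1/2)(13.0769)(58.8462) = 384.7633.
New equilibrium: 219 - 2Q = 121 + 4.5Q gives Q_1 = 15.0769, P_1 = 188.8462; CS_1 = 227.3136, PS_1 = 511.4556.
Change in consumer surplus = 227.3136 - 171.0059 = 56.3077.

56.31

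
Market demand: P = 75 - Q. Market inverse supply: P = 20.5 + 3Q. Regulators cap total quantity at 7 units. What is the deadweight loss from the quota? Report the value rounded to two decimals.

Without the quota, 75 - Q = 20.5 + 3Q gives Q* = 13.625.
At Q = 7 the demand price is 75 - (7) = 68 and the supply price is 20.5 + 3(7) = 41.5.
Deadweight loss is the triangle between the curves from 7 to 13.625: (1/2)(68 - 41.5)(13.625 - 7) = 87.7812.

87.78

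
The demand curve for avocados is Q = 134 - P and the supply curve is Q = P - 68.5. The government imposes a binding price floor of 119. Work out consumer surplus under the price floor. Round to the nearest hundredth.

Rewriting demand in inverse form: P = 134 - Q.
Rewriting supply in inverse form: P = 68.5 + Q.
Without the control, 134 - Q = 68.5 + Q so Q* = 32.75 and P* = 101.25.
At the floor price 119, quantity demanded is (134 - 119)/1 = 15; demand is the short side, so Q = 15 trades at P = 119.
CS is the triangle under demand above 119: (1/2)(15)(134 - 119) = 112.5.

112.50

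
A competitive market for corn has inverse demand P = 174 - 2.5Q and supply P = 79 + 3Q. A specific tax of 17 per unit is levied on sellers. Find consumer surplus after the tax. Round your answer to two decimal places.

Without the tax, 174 - 2.5Q = 79 + 3Q so Q* = 17.2727 and P* = 130.8182.
A tax on sellers shifts supply up by 17: 174 - 2.5Q = 79 + 3Q + 17, so Q_t = 14.1818. Buyers pay P_b = 138.5455; sellers receive P_s = P_b - 17 = 121.5455.
CS = (1/2)(Q_t)(174 - P_b) = (1/2)(14.1818)(35.4545) = 251.405.

251.40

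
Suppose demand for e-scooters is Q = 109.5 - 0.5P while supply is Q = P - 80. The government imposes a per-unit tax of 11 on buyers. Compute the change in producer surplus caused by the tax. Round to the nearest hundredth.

Rewriting demand in inverse form: P = 219 - 2Q.
Rewriting supply in inverse form: P = 80 + Q.
Without the tax, 219 - 2Q = 80 + Q so Q* = 46.3333 and P* = 126.3333.
With the tax, buyers' net willingness to pay falls by 11: (219 - 11) - 2Q = 80 + Q, so Q_t = 42.6667. Buyers pay P_b = 133.6667; sellers receive P_s = P_b - 11 = 122.6667.
PS falls from (1/2)(46.3333)(46.3333) = 1073.3889 to (1/2)(42.6667)(42.6667) = 910.2222, a change of -163.1667.

-163.17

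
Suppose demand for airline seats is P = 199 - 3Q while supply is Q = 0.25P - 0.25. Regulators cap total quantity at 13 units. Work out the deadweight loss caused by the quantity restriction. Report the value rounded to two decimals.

Rewriting supply in inverse form: P = 1 + 4Q.
Unrestricted equilibrium: Q* = (199 - 1)/(3 + 4) = 28.2857.
At Q = 13 the demand price is 199 - 3(13) = 160 and the supply price is 1 + 4(13) = 53.
DWL = (1/2)(gap between curves at 13) x (Q* - 13) = (1/2)(107)(15.2857) = 817.7857.

817.79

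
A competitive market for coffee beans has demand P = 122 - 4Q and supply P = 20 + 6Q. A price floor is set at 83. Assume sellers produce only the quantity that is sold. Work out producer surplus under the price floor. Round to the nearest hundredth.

Free-market equilibrium: 122 - 4Q = 20 + 6Q gives Q* = 10.2, P* = 81.2.
At the floor price 83, quantity demanded is (122 - 83)/4 = 9.75; demand is the short side, so Q = 9.75 trades at P = 83.
The supply price at Q = 9.75 is 78.5. PS is the trapezoid between 83 and supply over [0, 9.75]: (1/2)[(83 - 20) + (83 - 78.5)](9.75) = 329.0625.

329.06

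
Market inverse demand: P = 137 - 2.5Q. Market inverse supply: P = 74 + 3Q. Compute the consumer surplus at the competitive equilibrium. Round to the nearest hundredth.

Equilibrium: 137 - 2.5Q = 74 + 3Q, so Q* = 11.4545 and P* = 108.3636.
Consumer surplus is the triangle under demand above P*: (1/2)(11.4545)(137 - 108.3636) = (1/2)(11.4545)(28.6364) = 164.0083.

164.01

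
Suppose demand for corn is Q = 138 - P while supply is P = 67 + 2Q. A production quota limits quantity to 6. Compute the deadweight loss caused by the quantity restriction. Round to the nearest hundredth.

468.17

Rewriting demand in inverse form: P = 138 - Q.
Without the quota, 138 - Q = 67 + 2Q gives Q* = 23.6667.
At Q = 6 the demand price is 138 - (6) = 132 and the supply price is 67 + 2(6) = 79.
Deadweight loss is the triangle between the curves from 6 to 23.6667: (1/2)(132 - 79)(23.6667 - 6) = 468.1667.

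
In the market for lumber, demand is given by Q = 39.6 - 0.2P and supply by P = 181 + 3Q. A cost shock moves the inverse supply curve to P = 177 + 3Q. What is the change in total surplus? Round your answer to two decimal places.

9.50

Rewriting demand in inverse form: P = 198 - 5Q.
Initial equilibrium: Q_0 = 2.125, P_0 = 187.375; CS_0 = (1/2)(2.125)(10.625) = 11.2891, PS_0 = (1/2)(2.125)(6.375) = 6.7734.
New equilibrium: 198 - 5Q = 177 + 3Q gives Q_1 = 2.625, P_1 = 184.875; CS_1 = 17.2266, PS_1 = 10.3359.
Change in total surplus = (17.2266 + 10.3359) - (11.2891 + 6.7734) = 9.5.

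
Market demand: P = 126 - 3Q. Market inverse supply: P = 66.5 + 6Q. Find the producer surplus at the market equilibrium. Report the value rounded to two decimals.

131.12

Set 126 - 3Q = 66.5 + 6Q, which gives 59.5 = 9Q, so Q* = 6.6111 and P* = 126 - 3(6.6111) = 106.1667.
PS is the area between P* and the supply curve from 0 to Q*: (1/2)(6.6111)(39.6667) = 131.1204.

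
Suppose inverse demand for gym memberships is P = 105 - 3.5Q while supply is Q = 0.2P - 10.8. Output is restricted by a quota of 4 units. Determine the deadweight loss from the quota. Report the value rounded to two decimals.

Rewriting supply in inverse form: P = 54 + 5Q.
Unrestricted equilibrium: Q* = (105 - 54)/(3.5 + 5) = 6.
At Q = 4 the demand price is 105 - 3.5(4) = 91 and the supply price is 54 + 5(4) = 74.
Deadweight loss is the triangle between the curves from 4 to 6: (1/2)(91 - 74)(6 - 4) = 17.

17.00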